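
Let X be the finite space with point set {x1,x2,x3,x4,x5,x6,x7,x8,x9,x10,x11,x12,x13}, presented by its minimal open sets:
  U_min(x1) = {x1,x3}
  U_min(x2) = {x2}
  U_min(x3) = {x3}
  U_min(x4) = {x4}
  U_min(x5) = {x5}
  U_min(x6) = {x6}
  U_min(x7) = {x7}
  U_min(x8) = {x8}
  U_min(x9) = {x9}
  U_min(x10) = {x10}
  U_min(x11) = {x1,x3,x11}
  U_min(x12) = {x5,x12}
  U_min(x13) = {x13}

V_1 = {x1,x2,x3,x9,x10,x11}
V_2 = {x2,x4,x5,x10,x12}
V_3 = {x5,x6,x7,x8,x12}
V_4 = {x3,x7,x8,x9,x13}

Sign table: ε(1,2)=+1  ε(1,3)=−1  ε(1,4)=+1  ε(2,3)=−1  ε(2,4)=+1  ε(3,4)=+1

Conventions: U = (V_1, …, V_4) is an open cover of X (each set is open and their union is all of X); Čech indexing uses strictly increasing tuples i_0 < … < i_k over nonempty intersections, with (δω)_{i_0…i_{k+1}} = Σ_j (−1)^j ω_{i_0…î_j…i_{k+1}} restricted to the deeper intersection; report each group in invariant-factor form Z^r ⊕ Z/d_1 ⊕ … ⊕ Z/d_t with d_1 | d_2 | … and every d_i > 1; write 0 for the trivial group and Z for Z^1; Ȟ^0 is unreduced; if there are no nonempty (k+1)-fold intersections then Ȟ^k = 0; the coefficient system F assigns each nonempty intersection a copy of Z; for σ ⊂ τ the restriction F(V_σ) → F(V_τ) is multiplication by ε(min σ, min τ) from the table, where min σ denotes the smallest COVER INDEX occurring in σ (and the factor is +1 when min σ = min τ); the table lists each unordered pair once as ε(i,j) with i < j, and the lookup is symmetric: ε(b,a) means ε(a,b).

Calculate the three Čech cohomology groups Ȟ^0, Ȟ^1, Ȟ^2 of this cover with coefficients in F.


nonempty overlaps:
  V12={x2,x10} V14={x3,x9} V23={x5,x12} V34={x7,x8}
C dims 4,4; δ0: rk 4, SNF 1^3·2
degree 0: 4−4−0 = 0 → Ȟ^0 ≅ 0
degree 1: 4−0−4 = 0 plus torsion [2] → Ȟ^1 ≅ Z/2
degree 2: 0−0−0 = 0 → Ȟ^2 ≅ 0

Ȟ^0(U;F) ≅ 0,  Ȟ^1(U;F) ≅ Z/2,  Ȟ^2(U;F) ≅ 0


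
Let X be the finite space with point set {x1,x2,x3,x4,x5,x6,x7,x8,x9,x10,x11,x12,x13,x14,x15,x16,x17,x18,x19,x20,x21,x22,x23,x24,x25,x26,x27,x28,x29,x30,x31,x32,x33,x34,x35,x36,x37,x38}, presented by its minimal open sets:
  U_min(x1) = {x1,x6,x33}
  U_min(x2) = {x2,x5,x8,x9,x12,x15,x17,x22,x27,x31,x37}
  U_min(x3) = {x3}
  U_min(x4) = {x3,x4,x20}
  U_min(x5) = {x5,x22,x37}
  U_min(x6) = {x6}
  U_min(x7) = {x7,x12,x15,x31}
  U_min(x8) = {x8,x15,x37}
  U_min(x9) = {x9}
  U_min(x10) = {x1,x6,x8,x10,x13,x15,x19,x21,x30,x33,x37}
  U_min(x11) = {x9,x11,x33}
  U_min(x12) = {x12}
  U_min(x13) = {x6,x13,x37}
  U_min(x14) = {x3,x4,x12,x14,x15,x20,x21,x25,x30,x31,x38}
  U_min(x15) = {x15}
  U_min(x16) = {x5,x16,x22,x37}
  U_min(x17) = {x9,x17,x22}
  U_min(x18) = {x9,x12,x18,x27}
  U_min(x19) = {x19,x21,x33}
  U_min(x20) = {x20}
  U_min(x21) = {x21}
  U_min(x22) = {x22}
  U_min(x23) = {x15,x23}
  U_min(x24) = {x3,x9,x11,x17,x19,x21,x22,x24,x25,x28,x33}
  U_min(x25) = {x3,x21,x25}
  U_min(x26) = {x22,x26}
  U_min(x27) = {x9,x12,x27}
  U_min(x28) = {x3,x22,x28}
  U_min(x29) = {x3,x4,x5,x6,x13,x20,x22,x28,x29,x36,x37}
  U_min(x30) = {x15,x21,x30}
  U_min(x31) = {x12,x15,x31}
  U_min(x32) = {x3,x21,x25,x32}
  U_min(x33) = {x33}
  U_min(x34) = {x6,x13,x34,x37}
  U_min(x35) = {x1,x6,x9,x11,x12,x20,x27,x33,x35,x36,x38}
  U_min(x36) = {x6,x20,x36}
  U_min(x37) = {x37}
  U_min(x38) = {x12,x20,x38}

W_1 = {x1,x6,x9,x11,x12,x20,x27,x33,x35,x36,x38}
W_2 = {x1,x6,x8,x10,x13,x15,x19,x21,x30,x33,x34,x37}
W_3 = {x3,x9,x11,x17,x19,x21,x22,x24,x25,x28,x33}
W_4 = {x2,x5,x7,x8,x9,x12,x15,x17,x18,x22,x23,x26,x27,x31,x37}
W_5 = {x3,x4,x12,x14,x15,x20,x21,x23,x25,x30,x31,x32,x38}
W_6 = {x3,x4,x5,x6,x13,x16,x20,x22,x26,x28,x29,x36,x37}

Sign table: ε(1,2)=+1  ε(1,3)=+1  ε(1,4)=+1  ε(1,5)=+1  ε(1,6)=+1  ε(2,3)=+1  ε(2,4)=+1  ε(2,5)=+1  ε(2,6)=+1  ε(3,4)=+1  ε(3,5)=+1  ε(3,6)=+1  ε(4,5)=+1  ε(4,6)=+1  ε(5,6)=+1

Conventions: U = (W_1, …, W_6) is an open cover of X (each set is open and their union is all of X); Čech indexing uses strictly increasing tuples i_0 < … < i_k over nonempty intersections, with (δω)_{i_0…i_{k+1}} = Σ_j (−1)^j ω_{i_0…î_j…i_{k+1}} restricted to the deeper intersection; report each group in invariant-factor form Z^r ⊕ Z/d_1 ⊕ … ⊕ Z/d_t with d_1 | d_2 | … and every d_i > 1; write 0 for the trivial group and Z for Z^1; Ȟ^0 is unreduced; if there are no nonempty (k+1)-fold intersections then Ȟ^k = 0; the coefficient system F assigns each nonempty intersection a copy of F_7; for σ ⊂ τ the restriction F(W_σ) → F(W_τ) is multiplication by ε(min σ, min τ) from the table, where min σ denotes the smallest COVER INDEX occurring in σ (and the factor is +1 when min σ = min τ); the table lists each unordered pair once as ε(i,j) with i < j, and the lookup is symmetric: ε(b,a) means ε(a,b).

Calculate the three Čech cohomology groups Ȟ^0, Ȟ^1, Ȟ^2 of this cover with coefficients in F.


Ȟ^0 ≅ Z/7,  Ȟ^1 ≅ 0,  Ȟ^2 ≅ 0

nerve simplices:
  W12={x1,x6,x33} W13={x9,x11,x33} W14={x9,x12,x27} W15={x12,x20,x38} W16={x6,x20,x36} W23={x19,x21,x33} W24={x8,x15,x37} W25={x15,x21,x30} W26={x6,x13,x37} W34={x9,x17,x22} W35={x3,x21,x25} W36={x3,x22,x28} W45={x12,x15,x23,x31} W46={x5,x22,x26,x37} W56={x3,x4,x20}
  W123={x33} W126={x6} W134={x9} W145={x12} W156={x20} W235={x21} W245={x15} W246={x37} W346={x22} W356={x3}
C dims 6,15,10; δ0: rk_F7 5; δ1: rk_F7 10
degree 0: 6−5−0 = 1 → Ȟ^0 ≅ Z/7
degree 1: 15−10−5 = 0 → Ȟ^1 ≅ 0
degree 2: 10−0−10 = 0 → Ȟ^2 ≅ 0


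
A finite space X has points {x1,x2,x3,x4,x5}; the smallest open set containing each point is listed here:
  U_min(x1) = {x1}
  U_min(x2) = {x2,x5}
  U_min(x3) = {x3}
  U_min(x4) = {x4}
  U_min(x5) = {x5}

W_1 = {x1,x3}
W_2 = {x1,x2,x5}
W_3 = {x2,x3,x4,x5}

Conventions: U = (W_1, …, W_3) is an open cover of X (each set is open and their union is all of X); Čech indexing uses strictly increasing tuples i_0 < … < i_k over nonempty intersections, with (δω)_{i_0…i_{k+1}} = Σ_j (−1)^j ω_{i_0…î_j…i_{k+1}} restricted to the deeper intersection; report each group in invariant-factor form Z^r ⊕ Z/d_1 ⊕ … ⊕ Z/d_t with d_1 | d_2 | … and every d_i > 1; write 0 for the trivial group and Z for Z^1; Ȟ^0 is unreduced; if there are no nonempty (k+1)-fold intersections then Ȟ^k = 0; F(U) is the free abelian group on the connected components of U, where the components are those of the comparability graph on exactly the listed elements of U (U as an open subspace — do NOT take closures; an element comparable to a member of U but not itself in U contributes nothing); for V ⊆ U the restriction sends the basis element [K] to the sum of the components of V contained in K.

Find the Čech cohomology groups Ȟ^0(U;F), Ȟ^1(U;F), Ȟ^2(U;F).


nonempty intersections:
  W12={x1} W13={x3} W23={x2,x5}
components per intersection:
  W1: {x1} {x3}
  W2: {x1} {x2,x5}
  W3: {x2,x5} {x3} {x4}
  W12: {x1}
  W13: {x3}
  W23: {x2,x5}
C dims 7,3; δ0: rk 3, SNF 1^3
Ȟ^0: (7−3)−0=4 ⇒ Z^4
Ȟ^1: (3−0)−3=0 ⇒ 0
Ȟ^2: (0−0)−0=0 ⇒ 0

Ȟ^0 ≅ Z^4; Ȟ^1 ≅ 0; Ȟ^2 ≅ 0


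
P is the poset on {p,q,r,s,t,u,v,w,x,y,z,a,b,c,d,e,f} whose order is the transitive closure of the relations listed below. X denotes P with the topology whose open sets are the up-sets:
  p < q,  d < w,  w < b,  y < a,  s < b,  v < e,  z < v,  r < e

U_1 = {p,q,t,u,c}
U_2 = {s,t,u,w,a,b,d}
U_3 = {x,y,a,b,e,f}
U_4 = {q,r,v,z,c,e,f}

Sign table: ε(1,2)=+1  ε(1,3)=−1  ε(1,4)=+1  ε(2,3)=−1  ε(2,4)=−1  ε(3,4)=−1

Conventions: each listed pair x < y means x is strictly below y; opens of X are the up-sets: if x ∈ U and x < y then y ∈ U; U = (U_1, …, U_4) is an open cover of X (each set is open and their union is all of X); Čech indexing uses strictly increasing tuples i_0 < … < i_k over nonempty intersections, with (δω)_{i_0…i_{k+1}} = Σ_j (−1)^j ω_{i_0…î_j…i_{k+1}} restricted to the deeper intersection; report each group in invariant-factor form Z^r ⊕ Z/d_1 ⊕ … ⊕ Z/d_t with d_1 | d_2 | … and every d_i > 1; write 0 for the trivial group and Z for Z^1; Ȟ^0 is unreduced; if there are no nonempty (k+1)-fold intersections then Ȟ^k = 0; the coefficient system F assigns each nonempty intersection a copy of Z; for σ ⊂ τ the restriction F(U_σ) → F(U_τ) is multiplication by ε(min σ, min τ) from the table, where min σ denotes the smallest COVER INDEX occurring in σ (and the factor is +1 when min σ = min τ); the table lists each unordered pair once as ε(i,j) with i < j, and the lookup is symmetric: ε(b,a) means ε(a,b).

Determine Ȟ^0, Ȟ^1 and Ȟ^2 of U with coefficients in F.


nonempty intersections:
  U12={t,u} U14={q,c} U23={a,b} U34={e,f}
C dims 4,4; δ0: rk 3, SNF 1^3
Ȟ^0: (4−3)−0=1 ⇒ Z
Ȟ^1: (4−0)−3=1 ⇒ Z
Ȟ^2: (0−0)−0=0 ⇒ 0

Ȟ^0(U;F) ≅ Z,  Ȟ^1(U;F) ≅ Z,  Ȟ^2(U;F) ≅ 0


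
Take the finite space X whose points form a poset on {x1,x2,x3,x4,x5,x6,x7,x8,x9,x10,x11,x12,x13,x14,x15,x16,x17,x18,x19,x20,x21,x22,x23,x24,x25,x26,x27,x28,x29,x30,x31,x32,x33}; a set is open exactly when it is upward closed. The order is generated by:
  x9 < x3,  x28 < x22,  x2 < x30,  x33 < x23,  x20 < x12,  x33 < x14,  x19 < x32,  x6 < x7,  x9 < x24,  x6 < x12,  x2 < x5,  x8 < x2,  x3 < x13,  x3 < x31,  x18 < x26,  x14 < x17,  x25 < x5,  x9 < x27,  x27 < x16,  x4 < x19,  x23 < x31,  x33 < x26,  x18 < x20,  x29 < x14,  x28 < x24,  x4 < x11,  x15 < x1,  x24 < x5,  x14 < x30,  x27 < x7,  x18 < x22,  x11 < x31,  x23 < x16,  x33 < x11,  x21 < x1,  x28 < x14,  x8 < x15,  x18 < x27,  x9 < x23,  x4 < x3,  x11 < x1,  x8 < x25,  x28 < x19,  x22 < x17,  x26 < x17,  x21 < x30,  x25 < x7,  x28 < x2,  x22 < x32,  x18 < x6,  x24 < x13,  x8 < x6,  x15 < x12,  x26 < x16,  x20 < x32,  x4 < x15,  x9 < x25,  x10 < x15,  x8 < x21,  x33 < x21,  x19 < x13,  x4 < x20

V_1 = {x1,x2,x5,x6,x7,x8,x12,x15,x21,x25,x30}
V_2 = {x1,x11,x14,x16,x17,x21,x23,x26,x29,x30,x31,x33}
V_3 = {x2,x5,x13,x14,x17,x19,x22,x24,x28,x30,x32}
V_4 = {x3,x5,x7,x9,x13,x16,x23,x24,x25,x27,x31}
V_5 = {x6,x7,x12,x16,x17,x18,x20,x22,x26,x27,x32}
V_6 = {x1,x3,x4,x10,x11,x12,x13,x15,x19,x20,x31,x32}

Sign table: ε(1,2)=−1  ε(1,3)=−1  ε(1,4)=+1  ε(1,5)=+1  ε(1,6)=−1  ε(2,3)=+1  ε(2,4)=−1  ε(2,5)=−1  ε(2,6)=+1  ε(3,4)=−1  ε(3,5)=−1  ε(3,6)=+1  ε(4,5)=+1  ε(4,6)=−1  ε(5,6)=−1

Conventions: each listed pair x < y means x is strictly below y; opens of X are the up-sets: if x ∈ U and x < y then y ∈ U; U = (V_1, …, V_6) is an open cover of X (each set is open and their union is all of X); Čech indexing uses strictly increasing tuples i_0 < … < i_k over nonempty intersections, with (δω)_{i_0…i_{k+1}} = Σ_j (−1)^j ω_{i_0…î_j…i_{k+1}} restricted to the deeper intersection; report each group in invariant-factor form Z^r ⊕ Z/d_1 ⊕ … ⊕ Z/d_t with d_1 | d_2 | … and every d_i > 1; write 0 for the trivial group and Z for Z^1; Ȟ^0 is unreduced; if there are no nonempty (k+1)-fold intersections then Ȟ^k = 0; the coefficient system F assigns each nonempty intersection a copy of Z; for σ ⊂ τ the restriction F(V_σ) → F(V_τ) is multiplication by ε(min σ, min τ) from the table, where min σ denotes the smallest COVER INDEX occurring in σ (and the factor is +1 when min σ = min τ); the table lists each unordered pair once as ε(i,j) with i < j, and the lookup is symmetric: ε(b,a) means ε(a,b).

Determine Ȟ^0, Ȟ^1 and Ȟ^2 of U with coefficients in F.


intersection data:
  V12={x1,x21,x30} V13={x2,x5,x30} V14={x5,x7,x25} V15={x6,x7,x12} V16={x1,x12,x15} V23={x14,x17,x30} V24={x16,x23,x31} V25={x16,x17,x26} V26={x1,x11,x31} V34={x5,x13,x24} V35={x17,x22,x32} V36={x13,x19,x32} V45={x7,x16,x27} V46={x3,x13,x31} V56={x12,x20,x32}
  V123={x30} V126={x1} V134={x5} V145={x7} V156={x12} V235={x17} V245={x16} V246={x31} V346={x13} V356={x32}
C dims 6,15,10; δ0: rk 5, SNF 1^5; δ1: rk 10, SNF 1^9·2
Ȟ^0 = (6 − 5) − 0 = 1, so Ȟ^0 ≅ Z
Ȟ^1 = (15 − 10) − 5 = 0, so Ȟ^1 ≅ 0
Ȟ^2 = (10 − 0) − 10 = 0 plus torsion [2], so Ȟ^2 ≅ Z/2

Ȟ^0 = Z, Ȟ^1 = 0 and Ȟ^2 = Z/2


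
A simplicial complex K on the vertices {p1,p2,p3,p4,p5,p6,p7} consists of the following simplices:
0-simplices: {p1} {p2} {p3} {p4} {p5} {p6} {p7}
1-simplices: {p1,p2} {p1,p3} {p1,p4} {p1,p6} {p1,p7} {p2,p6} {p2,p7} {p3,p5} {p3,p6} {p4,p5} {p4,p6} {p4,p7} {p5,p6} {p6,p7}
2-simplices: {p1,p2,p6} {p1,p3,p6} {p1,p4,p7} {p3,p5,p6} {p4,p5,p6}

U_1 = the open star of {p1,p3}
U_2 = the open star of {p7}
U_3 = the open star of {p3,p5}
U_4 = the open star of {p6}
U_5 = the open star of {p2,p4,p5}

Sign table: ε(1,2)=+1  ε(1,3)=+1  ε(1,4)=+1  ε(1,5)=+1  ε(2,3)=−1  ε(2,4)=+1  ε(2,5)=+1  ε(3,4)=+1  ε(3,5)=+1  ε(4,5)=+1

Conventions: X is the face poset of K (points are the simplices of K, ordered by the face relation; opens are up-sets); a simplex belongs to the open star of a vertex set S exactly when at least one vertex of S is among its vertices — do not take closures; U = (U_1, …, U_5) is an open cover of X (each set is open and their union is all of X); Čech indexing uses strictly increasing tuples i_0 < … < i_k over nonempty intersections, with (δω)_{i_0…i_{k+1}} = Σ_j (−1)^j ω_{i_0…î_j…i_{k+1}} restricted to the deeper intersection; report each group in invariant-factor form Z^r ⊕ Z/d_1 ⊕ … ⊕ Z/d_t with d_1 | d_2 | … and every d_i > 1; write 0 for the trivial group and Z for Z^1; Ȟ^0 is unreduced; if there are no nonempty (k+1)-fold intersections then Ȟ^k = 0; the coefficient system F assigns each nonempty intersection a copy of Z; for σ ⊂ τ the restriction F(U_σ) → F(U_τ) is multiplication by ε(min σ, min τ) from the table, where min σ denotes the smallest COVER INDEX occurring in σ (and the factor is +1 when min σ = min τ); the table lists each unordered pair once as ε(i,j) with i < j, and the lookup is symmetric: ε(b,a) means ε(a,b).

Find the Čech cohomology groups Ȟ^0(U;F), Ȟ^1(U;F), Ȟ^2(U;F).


nerve simplices:
  U1={{p1},{p3},{p1,p2},{p1,p3},{p1,p4},{p1,p6},{p1,p7},{p3,p5},{p3,p6},{p1,p2,p6},{p1,p3,p6},{p1,p4,p7},{p3,p5,p6}} U2={{p7},{p1,p7},{p2,p7},{p4,p7},{p6,p7},{p1,p4,p7}} U3={{p3},{p5},{p1,p3},{p3,p5},{p3,p6},{p4,p5},{p5,p6},{p1,p3,p6},{p3,p5,p6},{p4,p5,p6}} U4={{p6},{p1,p6},{p2,p6},{p3,p6},{p4,p6},{p5,p6},{p6,p7},{p1,p2,p6},{p1,p3,p6},{p3,p5,p6},{p4,p5,p6}} U5={{p2},{p4},{p5},{p1,p2},{p1,p4},{p2,p6},{p2,p7},{p3,p5},{p4,p5},{p4,p6},{p4,p7},{p5,p6},{p1,p2,p6},{p1,p4,p7},{p3,p5,p6},{p4,p5,p6}}
  U12={{p1,p7},{p1,p4,p7}} U13={{p3},{p1,p3},{p3,p5},{p3,p6},{p1,p3,p6},{p3,p5,p6}} U14={{p1,p6},{p3,p6},{p1,p2,p6},{p1,p3,p6},{p3,p5,p6}} U15={{p1,p2},{p1,p4},{p3,p5},{p1,p2,p6},{p1,p4,p7},{p3,p5,p6}} U24={{p6,p7}} U25={{p2,p7},{p4,p7},{p1,p4,p7}} U34={{p3,p6},{p5,p6},{p1,p3,p6},{p3,p5,p6},{p4,p5,p6}} U35={{p5},{p3,p5},{p4,p5},{p5,p6},{p3,p5,p6},{p4,p5,p6}} U45={{p2,p6},{p4,p6},{p5,p6},{p1,p2,p6},{p3,p5,p6},{p4,p5,p6}}
  U125={{p1,p4,p7}} U134={{p3,p6},{p1,p3,p6},{p3,p5,p6}} U135={{p3,p5},{p3,p5,p6}} U145={{p1,p2,p6},{p3,p5,p6}} U345={{p5,p6},{p3,p5,p6},{p4,p5,p6}}
  U1345={{p3,p5,p6}}
C dims 5,9,5,1; δ0: rk 4, SNF 1^4; δ1: rk 4, SNF 1^4; δ2: rk 1, SNF 1^1
degree 0: 5−4−0 = 1 → Ȟ^0 ≅ Z
degree 1: 9−4−4 = 1 → Ȟ^1 ≅ Z
degree 2: 5−1−4 = 0 → Ȟ^2 ≅ 0

Ȟ^0(U;F) ≅ Z; Ȟ^1(U;F) ≅ Z; Ȟ^2(U;F) ≅ 0


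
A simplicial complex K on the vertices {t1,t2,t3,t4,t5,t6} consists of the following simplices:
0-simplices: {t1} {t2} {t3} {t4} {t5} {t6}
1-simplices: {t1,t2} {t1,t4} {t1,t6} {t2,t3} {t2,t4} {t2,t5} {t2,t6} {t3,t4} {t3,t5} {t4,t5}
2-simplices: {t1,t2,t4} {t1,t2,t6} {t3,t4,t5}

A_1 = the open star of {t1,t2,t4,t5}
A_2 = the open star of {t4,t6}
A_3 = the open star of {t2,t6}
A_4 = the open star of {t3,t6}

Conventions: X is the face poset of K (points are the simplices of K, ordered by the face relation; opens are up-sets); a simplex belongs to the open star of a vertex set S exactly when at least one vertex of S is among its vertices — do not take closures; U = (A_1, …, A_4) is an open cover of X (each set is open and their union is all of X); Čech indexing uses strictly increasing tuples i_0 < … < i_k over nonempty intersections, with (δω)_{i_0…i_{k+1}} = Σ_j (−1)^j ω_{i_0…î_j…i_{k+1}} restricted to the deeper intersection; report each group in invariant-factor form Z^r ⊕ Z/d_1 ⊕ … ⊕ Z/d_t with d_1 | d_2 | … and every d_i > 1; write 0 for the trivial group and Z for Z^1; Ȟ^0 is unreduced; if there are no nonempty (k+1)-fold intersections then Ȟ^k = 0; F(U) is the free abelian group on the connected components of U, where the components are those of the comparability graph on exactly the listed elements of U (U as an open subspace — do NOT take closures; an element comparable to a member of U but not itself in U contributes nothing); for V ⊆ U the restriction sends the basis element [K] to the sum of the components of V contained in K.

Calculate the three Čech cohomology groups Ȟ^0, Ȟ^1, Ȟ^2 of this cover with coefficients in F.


nerve simplices:
  A1={{t1},{t2},{t4},{t5},{t1,t2},{t1,t4},{t1,t6},{t2,t3},{t2,t4},{t2,t5},{t2,t6},{t3,t4},{t3,t5},{t4,t5},{t1,t2,t4},{t1,t2,t6},{t3,t4,t5}} A2={{t4},{t6},{t1,t4},{t1,t6},{t2,t4},{t2,t6},{t3,t4},{t4,t5},{t1,t2,t4},{t1,t2,t6},{t3,t4,t5}} A3={{t2},{t6},{t1,t2},{t1,t6},{t2,t3},{t2,t4},{t2,t5},{t2,t6},{t1,t2,t4},{t1,t2,t6}} A4={{t3},{t6},{t1,t6},{t2,t3},{t2,t6},{t3,t4},{t3,t5},{t1,t2,t6},{t3,t4,t5}}
  A12={{t4},{t1,t4},{t1,t6},{t2,t4},{t2,t6},{t3,t4},{t4,t5},{t1,t2,t4},{t1,t2,t6},{t3,t4,t5}} A13={{t2},{t1,t2},{t1,t6},{t2,t3},{t2,t4},{t2,t5},{t2,t6},{t1,t2,t4},{t1,t2,t6}} A14={{t1,t6},{t2,t3},{t2,t6},{t3,t4},{t3,t5},{t1,t2,t6},{t3,t4,t5}} A23={{t6},{t1,t6},{t2,t4},{t2,t6},{t1,t2,t4},{t1,t2,t6}} A24={{t6},{t1,t6},{t2,t6},{t3,t4},{t1,t2,t6},{t3,t4,t5}} A34={{t6},{t1,t6},{t2,t3},{t2,t6},{t1,t2,t6}}
  A123={{t1,t6},{t2,t4},{t2,t6},{t1,t2,t4},{t1,t2,t6}} A124={{t1,t6},{t2,t6},{t3,t4},{t1,t2,t6},{t3,t4,t5}} A134={{t1,t6},{t2,t3},{t2,t6},{t1,t2,t6}} A234={{t6},{t1,t6},{t2,t6},{t1,t2,t6}}
  A1234={{t1,t6},{t2,t6},{t1,t2,t6}}
components per intersection:
  A1: {{t1},{t2},{t4},{t5},{t1,t2},{t1,t4},{t1,t6},{t2,t3},{t2,t4},{t2,t5},{t2,t6},{t3,t4},{t3,t5},{t4,t5},{t1,t2,t4},{t1,t2,t6},{t3,t4,t5}}
  A2: {{t4},{t1,t4},{t2,t4},{t3,t4},{t4,t5},{t1,t2,t4},{t3,t4,t5}} {{t6},{t1,t6},{t2,t6},{t1,t2,t6}}
  A3: {{t2},{t6},{t1,t2},{t1,t6},{t2,t3},{t2,t4},{t2,t5},{t2,t6},{t1,t2,t4},{t1,t2,t6}}
  A4: {{t3},{t2,t3},{t3,t4},{t3,t5},{t3,t4,t5}} {{t6},{t1,t6},{t2,t6},{t1,t2,t6}}
  A12: {{t4},{t1,t4},{t2,t4},{t3,t4},{t4,t5},{t1,t2,t4},{t3,t4,t5}} {{t1,t6},{t2,t6},{t1,t2,t6}}
  A13: {{t2},{t1,t2},{t1,t6},{t2,t3},{t2,t4},{t2,t5},{t2,t6},{t1,t2,t4},{t1,t2,t6}}
  A14: {{t1,t6},{t2,t6},{t1,t2,t6}} {{t2,t3}} {{t3,t4},{t3,t5},{t3,t4,t5}}
  A23: {{t6},{t1,t6},{t2,t6},{t1,t2,t6}} {{t2,t4},{t1,t2,t4}}
  A24: {{t6},{t1,t6},{t2,t6},{t1,t2,t6}} {{t3,t4},{t3,t4,t5}}
  A34: {{t6},{t1,t6},{t2,t6},{t1,t2,t6}} {{t2,t3}}
  A123: {{t1,t6},{t2,t6},{t1,t2,t6}} {{t2,t4},{t1,t2,t4}}
  A124: {{t1,t6},{t2,t6},{t1,t2,t6}} {{t3,t4},{t3,t4,t5}}
  A134: {{t1,t6},{t2,t6},{t1,t2,t6}} {{t2,t3}}
  A234: {{t6},{t1,t6},{t2,t6},{t1,t2,t6}}
  A1234: {{t1,t6},{t2,t6},{t1,t2,t6}}
C dims 6,12,7,1; δ0: rk 5, SNF 1^5; δ1: rk 6, SNF 1^6; δ2: rk 1, SNF 1^1
degree 0: 6−5−0 = 1 → Ȟ^0 ≅ Z
degree 1: 12−6−5 = 1 → Ȟ^1 ≅ Z
degree 2: 7−1−6 = 0 → Ȟ^2 ≅ 0

Ȟ^0(U;F) ≅ Z,  Ȟ^1(U;F) ≅ Z,  Ȟ^2(U;F) ≅ 0


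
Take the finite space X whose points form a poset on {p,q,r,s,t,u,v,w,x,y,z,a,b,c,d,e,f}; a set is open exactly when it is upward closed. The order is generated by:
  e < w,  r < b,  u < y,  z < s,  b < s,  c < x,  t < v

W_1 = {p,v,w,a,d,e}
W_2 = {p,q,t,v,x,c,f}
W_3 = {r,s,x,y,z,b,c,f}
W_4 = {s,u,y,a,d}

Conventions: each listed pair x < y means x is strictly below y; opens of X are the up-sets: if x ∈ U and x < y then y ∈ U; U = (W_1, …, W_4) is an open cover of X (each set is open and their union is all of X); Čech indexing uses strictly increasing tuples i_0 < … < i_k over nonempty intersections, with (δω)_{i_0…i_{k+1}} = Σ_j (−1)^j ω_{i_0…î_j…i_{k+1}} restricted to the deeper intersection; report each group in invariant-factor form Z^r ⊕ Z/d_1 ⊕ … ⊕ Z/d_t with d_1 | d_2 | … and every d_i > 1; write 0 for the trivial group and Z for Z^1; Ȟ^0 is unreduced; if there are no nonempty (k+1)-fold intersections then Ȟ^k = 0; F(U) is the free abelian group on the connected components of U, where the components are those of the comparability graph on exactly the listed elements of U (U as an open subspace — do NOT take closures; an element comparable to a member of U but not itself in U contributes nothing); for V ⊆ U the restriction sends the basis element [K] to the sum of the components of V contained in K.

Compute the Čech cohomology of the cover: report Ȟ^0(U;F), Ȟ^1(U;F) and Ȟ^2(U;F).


Ȟ^0 = Z^10, Ȟ^1 = 0 and Ȟ^2 = 0

cover nerve:
  W12={p,v} W14={a,d} W23={x,c,f} W34={s,y}
components per intersection:
  W1: {p} {v} {w,e} {a} {d}
  W2: {p} {q} {t,v} {x,c} {f}
  W3: {r,s,z,b} {x,c} {y} {f}
  W4: {s} {u,y} {a} {d}
  W12: {p} {v}
  W14: {a} {d}
  W23: {x,c} {f}
  W34: {s} {y}
C dims 18,8; δ0: rk 8, SNF 1^8
Ȟ^0: (18−8)−0=10 ⇒ Z^10
Ȟ^1: (8−0)−8=0 ⇒ 0
Ȟ^2: (0−0)−0=0 ⇒ 0


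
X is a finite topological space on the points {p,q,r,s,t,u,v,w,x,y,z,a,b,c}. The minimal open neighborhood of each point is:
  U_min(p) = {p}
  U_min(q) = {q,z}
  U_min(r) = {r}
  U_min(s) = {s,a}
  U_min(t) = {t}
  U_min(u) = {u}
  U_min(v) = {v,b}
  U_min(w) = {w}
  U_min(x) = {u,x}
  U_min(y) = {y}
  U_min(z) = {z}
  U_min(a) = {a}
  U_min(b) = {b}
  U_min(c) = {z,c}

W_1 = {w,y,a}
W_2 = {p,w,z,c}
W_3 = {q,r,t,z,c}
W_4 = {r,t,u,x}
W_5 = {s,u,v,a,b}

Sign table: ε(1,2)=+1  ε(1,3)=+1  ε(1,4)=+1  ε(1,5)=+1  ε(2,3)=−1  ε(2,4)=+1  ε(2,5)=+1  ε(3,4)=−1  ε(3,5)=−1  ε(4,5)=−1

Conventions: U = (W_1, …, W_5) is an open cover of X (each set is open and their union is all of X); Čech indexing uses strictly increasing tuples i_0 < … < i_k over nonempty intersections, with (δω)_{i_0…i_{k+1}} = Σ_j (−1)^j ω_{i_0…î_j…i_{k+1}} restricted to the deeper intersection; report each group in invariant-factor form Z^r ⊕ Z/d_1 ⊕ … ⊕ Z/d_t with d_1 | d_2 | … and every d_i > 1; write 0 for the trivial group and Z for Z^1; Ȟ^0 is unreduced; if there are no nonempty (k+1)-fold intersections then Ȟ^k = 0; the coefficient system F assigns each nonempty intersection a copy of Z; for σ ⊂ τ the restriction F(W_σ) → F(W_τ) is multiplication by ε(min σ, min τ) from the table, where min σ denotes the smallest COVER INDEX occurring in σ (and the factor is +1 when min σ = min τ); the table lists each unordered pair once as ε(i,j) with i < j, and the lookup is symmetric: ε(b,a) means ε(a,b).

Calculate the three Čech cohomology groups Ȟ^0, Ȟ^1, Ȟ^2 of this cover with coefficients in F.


nerve simplices:
  W12={w} W15={a} W23={z,c} W34={r,t} W45={u}
C dims 5,5; δ0: rk 5, SNF 1^4·2
degree 0: 5−5−0 = 0 → Ȟ^0 ≅ 0
degree 1: 5−0−5 = 0 plus torsion [2] → Ȟ^1 ≅ Z/2
degree 2: 0−0−0 = 0 → Ȟ^2 ≅ 0

Ȟ^0 = 0, Ȟ^1 = Z/2 and Ȟ^2 = 0


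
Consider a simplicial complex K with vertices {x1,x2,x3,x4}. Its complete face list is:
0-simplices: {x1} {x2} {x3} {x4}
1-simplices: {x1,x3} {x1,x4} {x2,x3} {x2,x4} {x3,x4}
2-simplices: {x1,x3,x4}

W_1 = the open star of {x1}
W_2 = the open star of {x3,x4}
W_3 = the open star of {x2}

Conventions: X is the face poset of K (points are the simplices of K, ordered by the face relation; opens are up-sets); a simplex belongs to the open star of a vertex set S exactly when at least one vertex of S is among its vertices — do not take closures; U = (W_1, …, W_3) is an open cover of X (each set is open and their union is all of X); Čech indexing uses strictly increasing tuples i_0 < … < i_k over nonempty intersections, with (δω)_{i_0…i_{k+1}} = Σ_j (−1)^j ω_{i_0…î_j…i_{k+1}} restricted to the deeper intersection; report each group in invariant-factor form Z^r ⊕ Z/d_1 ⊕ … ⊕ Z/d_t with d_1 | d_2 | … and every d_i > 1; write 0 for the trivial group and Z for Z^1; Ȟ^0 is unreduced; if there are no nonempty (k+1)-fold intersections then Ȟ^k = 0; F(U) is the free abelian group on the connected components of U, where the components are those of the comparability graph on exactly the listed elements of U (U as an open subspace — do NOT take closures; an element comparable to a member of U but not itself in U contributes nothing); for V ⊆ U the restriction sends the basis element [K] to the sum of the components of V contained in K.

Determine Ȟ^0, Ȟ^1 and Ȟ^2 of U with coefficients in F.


Ȟ^0(U;F) ≅ Z, Ȟ^1(U;F) ≅ Z, Ȟ^2(U;F) ≅ 0

cover nerve:
  W1={{x1},{x1,x3},{x1,x4},{x1,x3,x4}} W2={{x3},{x4},{x1,x3},{x1,x4},{x2,x3},{x2,x4},{x3,x4},{x1,x3,x4}} W3={{x2},{x2,x3},{x2,x4}}
  W12={{x1,x3},{x1,x4},{x1,x3,x4}} W23={{x2,x3},{x2,x4}}
components per intersection:
  W1: {{x1},{x1,x3},{x1,x4},{x1,x3,x4}}
  W2: {{x3},{x4},{x1,x3},{x1,x4},{x2,x3},{x2,x4},{x3,x4},{x1,x3,x4}}
  W3: {{x2},{x2,x3},{x2,x4}}
  W12: {{x1,x3},{x1,x4},{x1,x3,x4}}
  W23: {{x2,x3}} {{x2,x4}}
C dims 3,3; δ0: rk 2, SNF 1^2
Ȟ^0: (3−2)−0=1 ⇒ Z
Ȟ^1: (3−0)−2=1 ⇒ Z
Ȟ^2: (0−0)−0=0 ⇒ 0


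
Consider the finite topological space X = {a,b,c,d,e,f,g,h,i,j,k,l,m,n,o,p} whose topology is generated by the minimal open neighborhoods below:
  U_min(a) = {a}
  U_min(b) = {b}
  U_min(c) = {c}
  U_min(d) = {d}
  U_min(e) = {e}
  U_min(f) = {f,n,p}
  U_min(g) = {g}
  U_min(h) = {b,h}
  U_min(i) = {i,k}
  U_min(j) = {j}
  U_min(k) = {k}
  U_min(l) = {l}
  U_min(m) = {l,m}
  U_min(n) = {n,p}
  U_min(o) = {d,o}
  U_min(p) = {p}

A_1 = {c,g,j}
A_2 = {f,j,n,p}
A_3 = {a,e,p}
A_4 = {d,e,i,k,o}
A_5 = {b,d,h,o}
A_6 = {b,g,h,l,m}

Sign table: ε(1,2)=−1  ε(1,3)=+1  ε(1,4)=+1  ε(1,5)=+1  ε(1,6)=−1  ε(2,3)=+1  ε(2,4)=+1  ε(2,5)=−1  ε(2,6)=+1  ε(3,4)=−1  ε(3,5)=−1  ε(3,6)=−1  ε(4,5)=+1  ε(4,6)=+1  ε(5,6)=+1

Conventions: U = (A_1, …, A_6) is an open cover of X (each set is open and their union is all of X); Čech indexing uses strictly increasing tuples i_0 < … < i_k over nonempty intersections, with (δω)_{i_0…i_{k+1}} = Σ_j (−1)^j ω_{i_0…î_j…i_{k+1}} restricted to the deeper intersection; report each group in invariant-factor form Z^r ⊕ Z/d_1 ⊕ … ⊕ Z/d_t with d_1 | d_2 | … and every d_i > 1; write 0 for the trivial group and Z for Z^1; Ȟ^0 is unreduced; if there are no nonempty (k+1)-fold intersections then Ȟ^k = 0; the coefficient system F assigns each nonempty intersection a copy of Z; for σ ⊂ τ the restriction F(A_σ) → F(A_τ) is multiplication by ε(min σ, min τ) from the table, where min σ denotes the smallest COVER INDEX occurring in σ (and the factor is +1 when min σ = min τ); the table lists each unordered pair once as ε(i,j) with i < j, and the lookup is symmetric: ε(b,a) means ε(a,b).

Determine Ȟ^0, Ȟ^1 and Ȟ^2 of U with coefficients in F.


intersection data:
  A12={j} A16={g} A23={p} A34={e} A45={d,o} A56={b,h}
C dims 6,6; δ0: rk 6, SNF 1^5·2
Ȟ^0 = (6 − 6) − 0 = 0, so Ȟ^0 ≅ 0
Ȟ^1 = (6 − 0) − 6 = 0 plus torsion [2], so Ȟ^1 ≅ Z/2
Ȟ^2 = (0 − 0) − 0 = 0, so Ȟ^2 ≅ 0

Ȟ^0 ≅ 0; Ȟ^1 ≅ Z/2; Ȟ^2 ≅ 0


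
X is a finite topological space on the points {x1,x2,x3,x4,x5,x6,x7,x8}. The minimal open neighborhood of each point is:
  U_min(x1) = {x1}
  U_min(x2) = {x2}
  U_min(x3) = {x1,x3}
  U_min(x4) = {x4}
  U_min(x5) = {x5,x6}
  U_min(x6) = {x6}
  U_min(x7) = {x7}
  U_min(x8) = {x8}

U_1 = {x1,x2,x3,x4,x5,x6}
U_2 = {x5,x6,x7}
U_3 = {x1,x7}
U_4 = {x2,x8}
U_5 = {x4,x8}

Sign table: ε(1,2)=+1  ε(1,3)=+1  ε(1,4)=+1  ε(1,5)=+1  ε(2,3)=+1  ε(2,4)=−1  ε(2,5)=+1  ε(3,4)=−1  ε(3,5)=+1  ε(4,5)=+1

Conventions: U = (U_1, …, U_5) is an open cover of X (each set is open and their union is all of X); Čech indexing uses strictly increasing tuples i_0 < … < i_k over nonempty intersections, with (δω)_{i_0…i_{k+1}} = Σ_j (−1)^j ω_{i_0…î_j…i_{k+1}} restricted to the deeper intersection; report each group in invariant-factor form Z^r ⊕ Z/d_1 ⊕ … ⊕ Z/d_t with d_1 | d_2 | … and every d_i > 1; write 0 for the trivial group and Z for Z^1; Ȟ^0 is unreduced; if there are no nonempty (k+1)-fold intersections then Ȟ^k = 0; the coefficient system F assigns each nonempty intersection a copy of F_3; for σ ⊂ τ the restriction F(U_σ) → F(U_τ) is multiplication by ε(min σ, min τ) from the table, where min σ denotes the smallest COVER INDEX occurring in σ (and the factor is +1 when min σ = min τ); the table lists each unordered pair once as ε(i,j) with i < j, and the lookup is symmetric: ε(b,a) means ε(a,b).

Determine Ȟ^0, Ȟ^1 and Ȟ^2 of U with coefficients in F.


intersection data:
  U12={x5,x6} U13={x1} U14={x2} U15={x4} U23={x7} U45={x8}
C dims 5,6; δ0: rk_F3 4
Ȟ^0 = (5 − 4) − 0 = 1, so Ȟ^0 ≅ Z/3
Ȟ^1 = (6 − 0) − 4 = 2, so Ȟ^1 ≅ Z/3 ⊕ Z/3
Ȟ^2 = (0 − 0) − 0 = 0, so Ȟ^2 ≅ 0

Ȟ^0 = Z/3,  Ȟ^1 = Z/3 ⊕ Z/3,  Ȟ^2 = 0


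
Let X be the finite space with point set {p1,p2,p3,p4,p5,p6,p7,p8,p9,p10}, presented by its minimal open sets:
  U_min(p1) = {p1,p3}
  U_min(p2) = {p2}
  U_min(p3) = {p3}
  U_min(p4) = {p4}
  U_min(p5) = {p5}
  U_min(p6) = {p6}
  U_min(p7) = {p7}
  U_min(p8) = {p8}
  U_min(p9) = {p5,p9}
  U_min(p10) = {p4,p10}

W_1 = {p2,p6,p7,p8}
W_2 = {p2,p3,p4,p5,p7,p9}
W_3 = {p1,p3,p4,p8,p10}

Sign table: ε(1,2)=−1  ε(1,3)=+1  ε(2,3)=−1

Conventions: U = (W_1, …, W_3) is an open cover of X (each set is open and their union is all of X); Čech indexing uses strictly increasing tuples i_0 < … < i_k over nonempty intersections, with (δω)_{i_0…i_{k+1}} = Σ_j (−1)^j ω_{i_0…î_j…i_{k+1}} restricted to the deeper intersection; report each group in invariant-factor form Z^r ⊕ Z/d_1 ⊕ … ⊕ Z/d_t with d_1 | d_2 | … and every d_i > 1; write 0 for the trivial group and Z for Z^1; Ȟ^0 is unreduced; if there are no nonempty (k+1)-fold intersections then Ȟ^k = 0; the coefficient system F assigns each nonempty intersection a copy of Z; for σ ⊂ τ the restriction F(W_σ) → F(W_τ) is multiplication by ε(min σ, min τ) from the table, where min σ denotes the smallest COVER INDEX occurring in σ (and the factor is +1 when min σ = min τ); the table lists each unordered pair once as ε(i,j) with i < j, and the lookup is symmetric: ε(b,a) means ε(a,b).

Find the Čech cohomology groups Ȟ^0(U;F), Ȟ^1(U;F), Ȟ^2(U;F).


Ȟ^0 = Z,  Ȟ^1 = Z,  Ȟ^2 = 0

nonempty overlaps:
  W12={p2,p7} W13={p8} W23={p3,p4}
C dims 3,3; δ0: rk 2, SNF 1^2
degree 0: 3−2−0 = 1 → Ȟ^0 ≅ Z
degree 1: 3−0−2 = 1 → Ȟ^1 ≅ Z
degree 2: 0−0−0 = 0 → Ȟ^2 ≅ 0


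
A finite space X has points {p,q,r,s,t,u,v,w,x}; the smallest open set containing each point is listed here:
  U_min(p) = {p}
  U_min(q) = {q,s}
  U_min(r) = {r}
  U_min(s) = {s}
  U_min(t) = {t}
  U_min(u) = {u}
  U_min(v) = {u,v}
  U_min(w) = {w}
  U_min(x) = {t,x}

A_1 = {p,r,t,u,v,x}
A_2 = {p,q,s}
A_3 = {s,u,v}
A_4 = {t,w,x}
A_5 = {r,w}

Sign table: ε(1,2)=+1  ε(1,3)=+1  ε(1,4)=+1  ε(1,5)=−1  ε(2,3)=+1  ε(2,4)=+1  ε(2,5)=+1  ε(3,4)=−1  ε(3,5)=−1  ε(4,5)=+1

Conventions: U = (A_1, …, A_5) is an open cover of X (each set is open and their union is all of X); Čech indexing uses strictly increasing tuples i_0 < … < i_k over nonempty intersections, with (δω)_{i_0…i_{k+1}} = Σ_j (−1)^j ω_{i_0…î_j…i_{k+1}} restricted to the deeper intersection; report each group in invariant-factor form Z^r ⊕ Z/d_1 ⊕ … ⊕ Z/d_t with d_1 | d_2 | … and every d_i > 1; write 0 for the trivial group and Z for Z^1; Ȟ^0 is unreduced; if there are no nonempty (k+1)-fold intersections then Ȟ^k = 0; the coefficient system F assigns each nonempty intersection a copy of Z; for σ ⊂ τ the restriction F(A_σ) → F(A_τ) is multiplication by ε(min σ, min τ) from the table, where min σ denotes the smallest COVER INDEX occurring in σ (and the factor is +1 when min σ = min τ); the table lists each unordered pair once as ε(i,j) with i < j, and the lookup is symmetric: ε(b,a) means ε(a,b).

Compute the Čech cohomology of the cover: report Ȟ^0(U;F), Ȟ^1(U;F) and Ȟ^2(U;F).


nonempty overlaps:
  A12={p} A13={u,v} A14={t,x} A15={r} A23={s} A45={w}
C dims 5,6; δ0: rk 5, SNF 1^4·2
degree 0: 5−5−0 = 0 → Ȟ^0 ≅ 0
degree 1: 6−0−5 = 1 plus torsion [2] → Ȟ^1 ≅ Z ⊕ Z/2
degree 2: 0−0−0 = 0 → Ȟ^2 ≅ 0

Ȟ^0 = 0; Ȟ^1 = Z ⊕ Z/2; Ȟ^2 = 0


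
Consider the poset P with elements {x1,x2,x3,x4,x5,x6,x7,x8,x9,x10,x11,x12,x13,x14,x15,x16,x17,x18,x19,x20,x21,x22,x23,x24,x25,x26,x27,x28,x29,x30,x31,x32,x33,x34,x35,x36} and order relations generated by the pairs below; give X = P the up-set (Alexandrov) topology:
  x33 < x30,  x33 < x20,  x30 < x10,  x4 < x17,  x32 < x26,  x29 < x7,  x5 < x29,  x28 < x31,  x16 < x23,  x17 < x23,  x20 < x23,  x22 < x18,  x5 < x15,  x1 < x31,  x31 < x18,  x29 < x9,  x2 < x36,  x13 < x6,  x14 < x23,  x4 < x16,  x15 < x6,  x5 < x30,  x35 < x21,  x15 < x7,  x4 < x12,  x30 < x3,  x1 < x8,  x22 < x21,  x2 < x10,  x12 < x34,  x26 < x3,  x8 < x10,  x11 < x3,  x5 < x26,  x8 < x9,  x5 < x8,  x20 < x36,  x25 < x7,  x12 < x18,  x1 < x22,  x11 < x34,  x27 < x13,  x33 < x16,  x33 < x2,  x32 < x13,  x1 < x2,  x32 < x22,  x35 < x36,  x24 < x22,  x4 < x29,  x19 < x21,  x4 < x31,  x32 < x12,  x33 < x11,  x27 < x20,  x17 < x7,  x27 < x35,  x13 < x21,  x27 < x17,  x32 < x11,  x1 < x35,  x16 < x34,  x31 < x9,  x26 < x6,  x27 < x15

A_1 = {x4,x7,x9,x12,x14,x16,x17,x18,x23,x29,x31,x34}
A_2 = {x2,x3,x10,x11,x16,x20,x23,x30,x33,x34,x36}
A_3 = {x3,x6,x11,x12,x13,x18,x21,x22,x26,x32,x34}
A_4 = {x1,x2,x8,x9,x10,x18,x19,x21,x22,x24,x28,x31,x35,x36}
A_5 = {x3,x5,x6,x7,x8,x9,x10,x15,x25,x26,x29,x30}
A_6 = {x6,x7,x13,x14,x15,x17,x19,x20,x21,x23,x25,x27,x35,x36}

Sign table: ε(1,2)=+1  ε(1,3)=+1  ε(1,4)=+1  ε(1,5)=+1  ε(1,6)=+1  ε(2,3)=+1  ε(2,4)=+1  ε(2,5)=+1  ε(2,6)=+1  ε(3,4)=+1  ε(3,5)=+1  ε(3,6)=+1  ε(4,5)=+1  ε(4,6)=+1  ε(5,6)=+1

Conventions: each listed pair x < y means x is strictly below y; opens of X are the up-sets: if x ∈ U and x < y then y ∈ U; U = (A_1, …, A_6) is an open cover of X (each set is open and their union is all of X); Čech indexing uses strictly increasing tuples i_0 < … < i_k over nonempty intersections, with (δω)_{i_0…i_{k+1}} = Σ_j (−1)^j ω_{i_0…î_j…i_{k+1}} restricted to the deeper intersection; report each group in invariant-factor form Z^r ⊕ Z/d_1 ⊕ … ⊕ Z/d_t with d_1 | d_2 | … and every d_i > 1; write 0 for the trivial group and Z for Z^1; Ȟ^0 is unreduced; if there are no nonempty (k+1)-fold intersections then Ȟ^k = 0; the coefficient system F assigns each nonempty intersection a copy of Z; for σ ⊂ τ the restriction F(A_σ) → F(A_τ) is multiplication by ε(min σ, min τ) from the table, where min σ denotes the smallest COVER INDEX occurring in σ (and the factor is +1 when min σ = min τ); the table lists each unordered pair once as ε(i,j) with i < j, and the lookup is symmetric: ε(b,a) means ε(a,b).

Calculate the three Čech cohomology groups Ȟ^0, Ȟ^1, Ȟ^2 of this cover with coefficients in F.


nonempty intersections:
  A12={x16,x23,x34} A13={x12,x18,x34} A14={x9,x18,x31} A15={x7,x9,x29} A16={x7,x14,x17,x23} A23={x3,x11,x34} A24={x2,x10,x36} A25={x3,x10,x30} A26={x20,x23,x36} A34={x18,x21,x22} A35={x3,x6,x26} A36={x6,x13,x21} A45={x8,x9,x10} A46={x19,x21,x35,x36} A56={x6,x7,x15,x25}
  A123={x34} A126={x23} A134={x18} A145={x9} A156={x7} A235={x3} A245={x10} A246={x36} A346={x21} A356={x6}
C dims 6,15,10; δ0: rk 5, SNF 1^5; δ1: rk 10, SNF 1^9·2
Ȟ^0: (6−5)−0=1 ⇒ Z
Ȟ^1: (15−10)−5=0 ⇒ 0
Ȟ^2: (10−0)−10=0 plus torsion [2] ⇒ Z/2

Ȟ^0 ≅ Z; Ȟ^1 ≅ 0; Ȟ^2 ≅ Z/2


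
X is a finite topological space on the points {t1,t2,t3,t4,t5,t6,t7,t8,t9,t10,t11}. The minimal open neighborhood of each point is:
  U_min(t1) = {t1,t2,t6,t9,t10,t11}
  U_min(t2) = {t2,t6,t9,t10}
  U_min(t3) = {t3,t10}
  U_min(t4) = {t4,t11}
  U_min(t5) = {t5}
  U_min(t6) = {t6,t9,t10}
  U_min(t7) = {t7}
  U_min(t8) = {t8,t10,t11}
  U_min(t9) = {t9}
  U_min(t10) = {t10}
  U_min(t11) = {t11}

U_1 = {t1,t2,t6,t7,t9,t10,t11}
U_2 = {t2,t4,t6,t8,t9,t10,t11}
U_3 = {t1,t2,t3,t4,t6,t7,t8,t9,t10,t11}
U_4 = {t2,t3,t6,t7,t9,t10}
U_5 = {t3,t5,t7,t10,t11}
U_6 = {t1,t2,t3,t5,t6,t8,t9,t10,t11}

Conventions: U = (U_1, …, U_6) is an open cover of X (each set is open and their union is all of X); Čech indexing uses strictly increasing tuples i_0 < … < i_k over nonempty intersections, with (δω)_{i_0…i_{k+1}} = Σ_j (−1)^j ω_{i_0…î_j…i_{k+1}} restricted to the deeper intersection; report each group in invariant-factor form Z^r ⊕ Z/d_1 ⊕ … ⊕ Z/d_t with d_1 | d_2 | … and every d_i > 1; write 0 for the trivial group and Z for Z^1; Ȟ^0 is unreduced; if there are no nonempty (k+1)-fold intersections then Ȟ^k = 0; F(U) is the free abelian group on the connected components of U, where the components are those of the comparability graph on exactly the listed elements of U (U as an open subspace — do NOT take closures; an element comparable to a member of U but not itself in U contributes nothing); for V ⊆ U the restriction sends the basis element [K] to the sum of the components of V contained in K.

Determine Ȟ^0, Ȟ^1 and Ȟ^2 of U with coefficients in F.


Ȟ^0 = Z^3; Ȟ^1 = 0; Ȟ^2 = 0

intersection data:
  U12={t2,t6,t9,t10,t11} U13={t1,t2,t6,t7,t9,t10,t11} U14={t2,t6,t7,t9,t10} U15={t7,t10,t11} U16={t1,t2,t6,t9,t10,t11} U23={t2,t4,t6,t8,t9,t10,t11} U24={t2,t6,t9,t10} U25={t10,t11} U26={t2,t6,t8,t9,t10,t11} U34={t2,t3,t6,t7,t9,t10} U35={t3,t7,t10,t11} U36={t1,t2,t3,t6,t8,t9,t10,t11} U45={t3,t7,t10} U46={t2,t3,t6,t9,t10} U56={t3,t5,t10,t11}
  U123={t2,t6,t9,t10,t11} U124={t2,t6,t9,t10} U125={t10,t11} U126={t2,t6,t9,t10,t11} U134={t2,t6,t7,t9,t10} U135={t7,t10,t11} U136={t1,t2,t6,t9,t10,t11} U145={t7,t10} U146={t2,t6,t9,t10} U156={t10,t11} U234={t2,t6,t9,t10} U235={t10,t11} U236={t2,t6,t8,t9,t10,t11} U245={t10} U246={t2,t6,t9,t10} U256={t10,t11} U345={t3,t7,t10} U346={t2,t3,t6,t9,t10} U356={t3,t10,t11} U456={t3,t10}
  U1234={t2,t6,t9,t10} U1235={t10,t11} U1236={t2,t6,t9,t10,t11} U1245={t10} U1246={t2,t6,t9,t10} U1256={t10,t11} U1345={t7,t10} U1346={t2,t6,t9,t10} U1356={t10,t11} U1456={t10} U2345={t10} U2346={t2,t6,t9,t10} U2356={t10,t11} U2456={t10} U3456={t3,t10}
  U12345={t10} U12346={t2,t6,t9,t10} U12356={t10,t11} U12456={t10} U13456={t10} U23456={t10}
  U123456={t10}
components per intersection:
  U1: {t1,t2,t6,t9,t10,t11} {t7}
  U2: {t2,t4,t6,t8,t9,t10,t11}
  U3: {t1,t2,t3,t4,t6,t8,t9,t10,t11} {t7}
  U4: {t2,t3,t6,t9,t10} {t7}
  U5: {t3,t10} {t5} {t7} {t11}
  U6: {t1,t2,t3,t6,t8,t9,t10,t11} {t5}
  U12: {t2,t6,t9,t10} {t11}
  U13: {t1,t2,t6,t9,t10,t11} {t7}
  U14: {t2,t6,t9,t10} {t7}
  U15: {t7} {t10} {t11}
  U16: {t1,t2,t6,t9,t10,t11}
  U23: {t2,t4,t6,t8,t9,t10,t11}
  U24: {t2,t6,t9,t10}
  U25: {t10} {t11}
  U26: {t2,t6,t8,t9,t10,t11}
  U34: {t2,t3,t6,t9,t10} {t7}
  U35: {t3,t10} {t7} {t11}
  U36: {t1,t2,t3,t6,t8,t9,t10,t11}
  U45: {t3,t10} {t7}
  U46: {t2,t3,t6,t9,t10}
  U56: {t3,t10} {t5} {t11}
  U123: {t2,t6,t9,t10} {t11}
  U124: {t2,t6,t9,t10}
  U125: {t10} {t11}
  U126: {t2,t6,t9,t10} {t11}
  U134: {t2,t6,t9,t10} {t7}
  U135: {t7} {t10} {t11}
  U136: {t1,t2,t6,t9,t10,t11}
  U145: {t7} {t10}
  U146: {t2,t6,t9,t10}
  U156: {t10} {t11}
  U234: {t2,t6,t9,t10}
  U235: {t10} {t11}
  U236: {t2,t6,t8,t9,t10,t11}
  U245: {t10}
  U246: {t2,t6,t9,t10}
  U256: {t10} {t11}
  U345: {t3,t10} {t7}
  U346: {t2,t3,t6,t9,t10}
  U356: {t3,t10} {t11}
  U456: {t3,t10}
  U1234: {t2,t6,t9,t10}
  U1235: {t10} {t11}
  U1236: {t2,t6,t9,t10} {t11}
  U1245: {t10}
  U1246: {t2,t6,t9,t10}
  U1256: {t10} {t11}
  U1345: {t7} {t10}
  U1346: {t2,t6,t9,t10}
  U1356: {t10} {t11}
  U1456: {t10}
  U2345: {t10}
  U2346: {t2,t6,t9,t10}
  U2356: {t10} {t11}
  U2456: {t10}
  U3456: {t3,t10}
  U12345: {t10}
  U12346: {t2,t6,t9,t10}
  U12356: {t10} {t11}
  U12456: {t10}
  U13456: {t10}
  U23456: {t10}
  U123456: {t10}
C dims 13,27,32,21; δ0: rk 10, SNF 1^10; δ1: rk 17, SNF 1^17; δ2: rk 15, SNF 1^15
Ȟ^0 = (13 − 10) − 0 = 3, so Ȟ^0 ≅ Z^3
Ȟ^1 = (27 − 17) − 10 = 0, so Ȟ^1 ≅ 0
Ȟ^2 = (32 − 15) − 17 = 0, so Ȟ^2 ≅ 0


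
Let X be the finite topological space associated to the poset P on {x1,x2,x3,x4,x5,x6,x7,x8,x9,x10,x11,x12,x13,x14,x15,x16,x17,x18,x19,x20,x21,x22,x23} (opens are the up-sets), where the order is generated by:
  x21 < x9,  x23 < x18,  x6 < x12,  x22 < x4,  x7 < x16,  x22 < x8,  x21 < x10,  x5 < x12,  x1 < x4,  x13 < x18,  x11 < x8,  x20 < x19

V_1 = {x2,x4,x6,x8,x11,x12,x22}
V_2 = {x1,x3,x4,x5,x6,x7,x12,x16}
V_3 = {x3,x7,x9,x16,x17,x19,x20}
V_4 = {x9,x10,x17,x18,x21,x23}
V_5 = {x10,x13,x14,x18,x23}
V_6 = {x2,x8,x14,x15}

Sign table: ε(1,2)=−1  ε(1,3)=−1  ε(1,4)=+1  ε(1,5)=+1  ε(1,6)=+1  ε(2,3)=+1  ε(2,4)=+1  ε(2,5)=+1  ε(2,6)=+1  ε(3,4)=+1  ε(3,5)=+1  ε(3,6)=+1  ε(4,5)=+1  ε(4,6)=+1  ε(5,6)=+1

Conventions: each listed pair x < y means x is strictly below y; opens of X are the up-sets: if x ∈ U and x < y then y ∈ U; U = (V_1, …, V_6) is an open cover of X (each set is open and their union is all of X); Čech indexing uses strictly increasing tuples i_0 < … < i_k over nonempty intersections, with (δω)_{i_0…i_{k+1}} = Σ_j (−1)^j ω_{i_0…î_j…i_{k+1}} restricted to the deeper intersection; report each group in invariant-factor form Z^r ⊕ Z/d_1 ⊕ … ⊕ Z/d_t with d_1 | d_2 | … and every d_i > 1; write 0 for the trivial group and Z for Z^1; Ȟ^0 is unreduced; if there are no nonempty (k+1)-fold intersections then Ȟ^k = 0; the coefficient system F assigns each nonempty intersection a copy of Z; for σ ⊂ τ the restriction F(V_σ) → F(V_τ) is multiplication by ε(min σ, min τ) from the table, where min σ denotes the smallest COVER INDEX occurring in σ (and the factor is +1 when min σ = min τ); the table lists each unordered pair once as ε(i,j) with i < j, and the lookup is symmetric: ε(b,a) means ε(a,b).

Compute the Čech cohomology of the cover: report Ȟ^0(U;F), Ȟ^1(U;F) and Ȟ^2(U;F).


Ȟ^0 = 0; Ȟ^1 = Z/2; Ȟ^2 = 0

nonempty overlaps:
  V12={x4,x6,x12} V16={x2,x8} V23={x3,x7,x16} V34={x9,x17} V45={x10,x18,x23} V56={x14}
C dims 6,6; δ0: rk 6, SNF 1^5·2
degree 0: 6−6−0 = 0 → Ȟ^0 ≅ 0
degree 1: 6−0−6 = 0 plus torsion [2] → Ȟ^1 ≅ Z/2
degree 2: 0−0−0 = 0 → Ȟ^2 ≅ 0
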